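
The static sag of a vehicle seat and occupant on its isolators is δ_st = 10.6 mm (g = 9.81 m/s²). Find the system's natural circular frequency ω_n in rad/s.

ω_n = √(g/δ_st) = √(9.81/0.0106) = √925.5 = 30.42 rad/s.

30.4 rad/s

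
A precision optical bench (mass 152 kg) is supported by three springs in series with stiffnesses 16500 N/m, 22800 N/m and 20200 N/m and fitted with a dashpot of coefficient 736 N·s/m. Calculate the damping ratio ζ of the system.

0.370

Series springs: 1/k_eq = 1/16500 + 1/22800 + 1/20200 = 0.0001540, so k_eq = 6495 N/m.
ω_n = √(k_eq/m) = √(6495/152) = 6.537 rad/s.
Critical damping c_c = 2√(k_eq·m) = 2√(6495 × 152) = 1987 N·s/m, so ζ = c/c_c = 736/1987 = 0.3704.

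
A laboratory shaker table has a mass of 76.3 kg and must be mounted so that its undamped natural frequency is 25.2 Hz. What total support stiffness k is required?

ω_n = 2πf_n = 2π × 25.2 = 158.3 rad/s.
k = m·ω_n² = 76.3 × 158.3² = 76.3 × 25070 = 1913000 N/m.

1910000 N/m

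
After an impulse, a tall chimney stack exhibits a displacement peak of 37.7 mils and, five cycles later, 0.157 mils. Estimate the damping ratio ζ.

Logarithmic decrement δ = (1/n)·ln(x₀/x_n) = (1/5)·ln(37.7/0.157) = (1/5)·ln(240.1) = 1.096.
ζ = δ/√(4π² + δ²) = 1.096/√(39.48 + 1.20) = 1.096/6.378 = 0.1719.

0.172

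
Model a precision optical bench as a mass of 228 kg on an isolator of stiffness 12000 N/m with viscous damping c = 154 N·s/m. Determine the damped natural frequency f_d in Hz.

ω_n = √(k/m) = √(12000/228) = 7.255 rad/s.
Critical damping c_c = 2√(k·m) = 2√(12000 × 228) = 3308 N·s/m, so ζ = c/c_c = 154/3308 = 0.04655.
ω_d = ω_n√(1 − ζ²) = 7.255 × √(1 − 0.00217) = 7.247 rad/s.
f_d = ω_d/(2π) = 1.153 Hz.

1.15 Hz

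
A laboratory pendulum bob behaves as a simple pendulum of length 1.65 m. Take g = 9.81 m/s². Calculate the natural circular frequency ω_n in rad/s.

For a simple pendulum ω_n = √(g/L) = √(9.81/1.65) = √5.945 = 2.438 rad/s.

2.44 rad/s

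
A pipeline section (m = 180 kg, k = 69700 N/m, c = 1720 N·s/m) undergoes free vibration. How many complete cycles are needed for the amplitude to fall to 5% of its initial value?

ζ = c/(2√(km)) = 1720/(2√(69700 × 180)) = 1720/7084 = 0.2428.
Logarithmic decrement δ = 2πζ/√(1 − ζ²) = 2π × 0.2428/√(1 − 0.0590) = 1.573.
x_n/x₀ = e^(−nδ) ≤ 0.05; take ln: n ≥ ln(1/0.05)/δ = 2.996/1.573 = 1.905.
So 2 complete cycles are required.

2 cycles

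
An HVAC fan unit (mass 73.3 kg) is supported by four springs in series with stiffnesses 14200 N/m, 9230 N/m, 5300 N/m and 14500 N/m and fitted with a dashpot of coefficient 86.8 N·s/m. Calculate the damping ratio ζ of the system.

Series springs: 1/k_eq = 1/14200 + 1/9230 + 1/5300 + 1/14500 = 0.0004364, so k_eq = 2291 N/m.
ω_n = √(k_eq/m) = √(2291/73.3) = 5.591 rad/s.
Critical damping c_c = 2√(k_eq·m) = 2√(2291 × 73.3) = 819.7 N·s/m, so ζ = c/c_c = 86.8/819.7 = 0.1059.

0.106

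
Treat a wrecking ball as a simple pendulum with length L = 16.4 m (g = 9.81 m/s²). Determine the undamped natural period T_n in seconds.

For a simple pendulum ω_n = √(g/L) = √(9.81/16.4) = √0.5982 = 0.7734 rad/s.
T_n = 2π/ω_n = 6.283/0.7734 = 8.124 s.

8.12 s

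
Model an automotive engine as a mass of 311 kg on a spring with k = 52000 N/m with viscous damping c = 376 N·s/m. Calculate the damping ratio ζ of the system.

ω_n = √(k/m) = √(52000/311) = 12.93 rad/s.
Critical damping c_c = 2√(k·m) = 2√(52000 × 311) = 8043 N·s/m, so ζ = c/c_c = 376/8043 = 0.04675.

0.0467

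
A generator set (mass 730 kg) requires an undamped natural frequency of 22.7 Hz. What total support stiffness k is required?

ω_n = 2πf_n = 2π × 22.7 = 142.6 rad/s.
k = m·ω_n² = 730 × 142.6² = 730 × 20340 = 14850000 N/m.

14900000 N/m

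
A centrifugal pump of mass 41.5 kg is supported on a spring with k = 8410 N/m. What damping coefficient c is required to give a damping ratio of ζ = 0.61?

c_c = 2√(k·m) = 2√(8410 × 41.5) = 1182 N·s/m.
c = ζ·c_c = 0.61 × 1182 = 720.7 N·s/m.

721 N·s/m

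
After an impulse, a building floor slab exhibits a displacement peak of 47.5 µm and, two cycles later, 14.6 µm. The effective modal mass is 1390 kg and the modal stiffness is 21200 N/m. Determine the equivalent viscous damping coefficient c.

1010 N·s/m

Logarithmic decrement δ = (1/n)·ln(x₀/x_n) = (1/2)·ln(47.5/14.6) = (1/2)·ln(3.253) = 0.5899.
ζ = δ/√(4π² + δ²) = 0.5899/√(39.48 + 0.348) = 0.5899/6.311 = 0.09347.
c = ζ · 2√(km) = 0.09347 × 2√(21200 × 1390) = 0.09347 × 10860 = 1015 N·s/m.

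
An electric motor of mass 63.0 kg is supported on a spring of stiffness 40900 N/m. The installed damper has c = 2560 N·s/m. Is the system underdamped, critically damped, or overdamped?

c_c = 2√(k·m) = 3210 N·s/m; ζ = c/c_c = 2560/3210 = 0.797.
Since ζ < 1 the system is underdamped.

underdamped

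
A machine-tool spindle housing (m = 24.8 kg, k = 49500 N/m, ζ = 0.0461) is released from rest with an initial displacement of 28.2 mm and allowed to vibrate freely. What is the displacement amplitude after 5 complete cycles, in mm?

6.62 mm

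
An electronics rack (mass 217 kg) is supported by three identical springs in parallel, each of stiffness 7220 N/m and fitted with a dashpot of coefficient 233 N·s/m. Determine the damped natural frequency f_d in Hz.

Parallel springs add: k_eq = 3 × 7220 = 21660 N/m.
ω_n = √(k_eq/m) = √(21660/217) = 9.991 rad/s.
Critical damping c_c = 2√(k_eq·m) = 2√(21660 × 217) = 4336 N·s/m, so ζ = c/c_c = 233/4336 = 0.05374.
ω_d = ω_n√(1 − ζ²) = 9.991 × √(1 − 0.00289) = 9.976 rad/s.
f_d = ω_d/(2π) = 1.588 Hz.

1.59 Hz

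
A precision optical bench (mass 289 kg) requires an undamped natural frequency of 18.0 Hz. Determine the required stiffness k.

ω_n = 2πf_n = 2π × 18.0 = 113.1 rad/s.
k = m·ω_n² = 289 × 113.1² = 289 × 12790 = 3697000 N/m.

3700000 N/m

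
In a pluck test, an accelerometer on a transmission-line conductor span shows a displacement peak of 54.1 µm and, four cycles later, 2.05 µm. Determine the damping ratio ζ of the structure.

0.129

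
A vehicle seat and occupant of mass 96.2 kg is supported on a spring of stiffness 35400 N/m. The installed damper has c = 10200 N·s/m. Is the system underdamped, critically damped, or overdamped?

c_c = 2√(k·m) = 3691 N·s/m; ζ = c/c_c = 10200/3691 = 2.76.
Since ζ > 1 the system is overdamped.

overdamped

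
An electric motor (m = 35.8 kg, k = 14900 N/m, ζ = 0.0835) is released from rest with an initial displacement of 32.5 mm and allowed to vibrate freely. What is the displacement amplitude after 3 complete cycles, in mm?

Logarithmic decrement δ = 2πζ/√(1 − ζ²) = 2π × 0.08350/√(1 − 0.00697) = 0.5265.
After n cycles, x_n/x₀ = e^(−nδ), so x_3 = 32.5 × e^(−3 × 0.5265) = 32.5 × 0.2061 = 6.698 mm.

6.70 mm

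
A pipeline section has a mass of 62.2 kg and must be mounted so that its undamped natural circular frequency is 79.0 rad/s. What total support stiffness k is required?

388000 N/m

k = m·ω_n² = 62.2 × 79.00² = 62.2 × 6241 = 388200 N/m.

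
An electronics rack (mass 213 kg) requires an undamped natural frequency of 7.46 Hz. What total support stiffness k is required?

468000 N/m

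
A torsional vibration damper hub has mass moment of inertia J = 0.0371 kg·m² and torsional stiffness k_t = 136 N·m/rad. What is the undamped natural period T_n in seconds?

0.104 s

ω_n = √(k_t/J) = √(136/0.0371) = √3666 = 60.55 rad/s.
T_n = 2π/ω_n = 6.283/60.55 = 0.1038 s.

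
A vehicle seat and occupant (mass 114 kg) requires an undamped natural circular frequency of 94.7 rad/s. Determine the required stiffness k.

1020000 N/m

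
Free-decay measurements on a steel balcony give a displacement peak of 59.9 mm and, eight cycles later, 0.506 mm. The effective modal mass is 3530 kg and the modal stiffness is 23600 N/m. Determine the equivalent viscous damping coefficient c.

Logarithmic decrement δ = (1/n)·ln(x₀/x_n) = (1/8)·ln(59.9/0.506) = (1/8)·ln(118.4) = 0.5967.
ζ = δ/√(4π² + δ²) = 0.5967/√(39.48 + 0.356) = 0.5967/6.311 = 0.09455.
c = ζ · 2√(km) = 0.09455 × 2√(23600 × 3530) = 0.09455 × 18250 = 1726 N·s/m.

1730 N·s/m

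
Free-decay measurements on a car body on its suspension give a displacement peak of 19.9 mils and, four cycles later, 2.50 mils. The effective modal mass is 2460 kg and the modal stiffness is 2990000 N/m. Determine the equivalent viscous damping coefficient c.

Logarithmic decrement δ = (1/n)·ln(x₀/x_n) = (1/4)·ln(19.9/2.50) = (1/4)·ln(7.960) = 0.5186.
ζ = δ/√(4π² + δ²) = 0.5186/√(39.48 + 0.269) = 0.5186/6.305 = 0.08226.
c = ζ · 2√(km) = 0.08226 × 2√(2990000 × 2460) = 0.08226 × 171500 = 14110 N·s/m.

14100 N·s/m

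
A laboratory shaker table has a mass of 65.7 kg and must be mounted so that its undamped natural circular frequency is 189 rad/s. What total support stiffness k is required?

2350000 N/m

k = m·ω_n² = 65.7 × 189.0² = 65.7 × 35720 = 2347000 N/m.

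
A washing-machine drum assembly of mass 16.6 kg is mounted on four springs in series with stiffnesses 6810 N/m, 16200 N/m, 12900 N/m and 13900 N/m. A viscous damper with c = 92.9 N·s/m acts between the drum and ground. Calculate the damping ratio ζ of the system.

Series springs: 1/k_eq = 1/6810 + 1/16200 + 1/12900 + 1/13900 = 0.0003580, so k_eq = 2793 N/m.
ω_n = √(k_eq/m) = √(2793/16.6) = 12.97 rad/s.
Critical damping c_c = 2√(k_eq·m) = 2√(2793 × 16.6) = 430.6 N·s/m, so ζ = c/c_c = 92.9/430.6 = 0.2157.

0.216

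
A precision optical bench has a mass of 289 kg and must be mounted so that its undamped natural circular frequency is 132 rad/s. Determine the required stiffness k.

k = m·ω_n² = 289 × 132.0² = 289 × 17420 = 5036000 N/m.

5040000 N/m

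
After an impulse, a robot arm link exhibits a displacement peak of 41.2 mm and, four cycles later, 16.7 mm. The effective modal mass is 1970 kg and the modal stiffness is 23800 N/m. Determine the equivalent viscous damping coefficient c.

Logarithmic decrement δ = (1/n)·ln(x₀/x_n) = (1/4)·ln(41.2/16.7) = (1/4)·ln(2.467) = 0.2258.
ζ = δ/√(4π² + δ²) = 0.2258/√(39.48 + 0.0510) = 0.2258/6.287 = 0.03591.
c = ζ · 2√(km) = 0.03591 × 2√(23800 × 1970) = 0.03591 × 13690 = 491.7 N·s/m.

492 N·s/m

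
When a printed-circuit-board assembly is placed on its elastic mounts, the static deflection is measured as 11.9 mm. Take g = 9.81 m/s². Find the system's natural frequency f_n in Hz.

4.57 Hz

ω_n = √(g/δ_st) = √(9.81/0.0119) = √824.4 = 28.71 rad/s.
f_n = ω_n/(2π) = 28.71/6.283 = 4.570 Hz.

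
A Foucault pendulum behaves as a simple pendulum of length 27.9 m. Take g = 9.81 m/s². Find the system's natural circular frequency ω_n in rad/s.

0.593 rad/s

For a simple pendulum ω_n = √(g/L) = √(9.81/27.9) = √0.3516 = 0.5930 rad/s.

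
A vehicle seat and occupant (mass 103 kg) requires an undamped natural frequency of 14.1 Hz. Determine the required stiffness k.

808000 N/m

ω_n = 2πf_n = 2π × 14.1 = 88.59 rad/s.
k = m·ω_n² = 103 × 88.59² = 103 × 7849 = 808400 N/m.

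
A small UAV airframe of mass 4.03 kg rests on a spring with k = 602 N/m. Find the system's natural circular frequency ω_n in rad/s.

12.2 rad/s

ω_n = √(k/m) = √(602.0/4.03) = √149.4 = 12.22 rad/s.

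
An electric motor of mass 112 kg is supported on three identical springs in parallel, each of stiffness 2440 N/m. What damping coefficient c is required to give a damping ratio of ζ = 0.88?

1590 N·s/m

Parallel springs add: k_eq = 3 × 2440 = 7320 N/m.
c_c = 2√(k_eq·m) = 2√(7320 × 112) = 1811 N·s/m.
c = ζ·c_c = 0.88 × 1811 = 1594 N·s/m.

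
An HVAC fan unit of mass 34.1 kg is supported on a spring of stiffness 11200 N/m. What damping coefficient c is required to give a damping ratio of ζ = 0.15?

c_c = 2√(k·m) = 2√(11200 × 34.1) = 1236 N·s/m.
c = ζ·c_c = 0.15 × 1236 = 185.4 N·s/m.

185 N·s/m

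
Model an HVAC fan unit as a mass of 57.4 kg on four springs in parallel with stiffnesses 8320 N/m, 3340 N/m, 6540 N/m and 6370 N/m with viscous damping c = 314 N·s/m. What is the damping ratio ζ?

0.132

Parallel springs add: k_eq = 8320 + 3340 + 6540 + 6370 = 24570 N/m.
ω_n = √(k_eq/m) = √(24570/57.4) = 20.69 rad/s.
Critical damping c_c = 2√(k_eq·m) = 2√(24570 × 57.4) = 2375 N·s/m, so ζ = c/c_c = 314/2375 = 0.1322.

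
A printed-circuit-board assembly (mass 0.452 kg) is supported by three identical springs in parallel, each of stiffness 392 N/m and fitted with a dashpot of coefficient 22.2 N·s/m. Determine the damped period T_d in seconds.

Parallel springs add: k_eq = 3 × 392 = 1176 N/m.
ω_n = √(k_eq/m) = √(1176/0.452) = 51.01 rad/s.
Critical damping c_c = 2√(k_eq·m) = 2√(1176 × 0.452) = 46.11 N·s/m, so ζ = c/c_c = 22.2/46.11 = 0.4814.
ω_d = ω_n√(1 − ζ²) = 51.01 × √(1 − 0.232) = 44.71 rad/s.
T_d = 2π/ω_d = 0.1405 s.

0.141 s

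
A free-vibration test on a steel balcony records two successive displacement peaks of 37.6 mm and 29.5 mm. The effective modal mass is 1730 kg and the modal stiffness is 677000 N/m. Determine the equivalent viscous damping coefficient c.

Logarithmic decrement δ = (1/n)·ln(x₀/x_n) = (1/1)·ln(37.6/29.5) = (1/1)·ln(1.275) = 0.2426.
ζ = δ/√(4π² + δ²) = 0.2426/√(39.48 + 0.0589) = 0.2426/6.288 = 0.03858.
c = ζ · 2√(km) = 0.03858 × 2√(677000 × 1730) = 0.03858 × 68450 = 2641 N·s/m.

2640 N·s/m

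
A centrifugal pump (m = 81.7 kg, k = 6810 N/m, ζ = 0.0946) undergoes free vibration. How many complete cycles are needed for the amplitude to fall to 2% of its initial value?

7 cycles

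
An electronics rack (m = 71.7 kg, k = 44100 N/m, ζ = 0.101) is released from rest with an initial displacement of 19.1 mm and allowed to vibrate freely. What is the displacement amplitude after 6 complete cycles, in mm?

Logarithmic decrement δ = 2πζ/√(1 − ζ²) = 2π × 0.1010/√(1 − 0.0102) = 0.6379.
After n cycles, x_n/x₀ = e^(−nδ), so x_6 = 19.1 × e^(−6 × 0.6379) = 19.1 × 0.02177 = 0.4158 mm.

0.416 mm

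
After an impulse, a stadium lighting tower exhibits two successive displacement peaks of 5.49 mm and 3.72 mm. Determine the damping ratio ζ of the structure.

0.0618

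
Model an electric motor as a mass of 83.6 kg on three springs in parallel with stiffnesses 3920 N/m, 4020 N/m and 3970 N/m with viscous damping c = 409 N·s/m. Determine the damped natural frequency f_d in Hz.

1.86 Hz

Parallel springs add: k_eq = 3920 + 4020 + 3970 = 11910 N/m.
ω_n = √(k_eq/m) = √(11910/83.6) = 11.94 rad/s.
Critical damping c_c = 2√(k_eq·m) = 2√(11910 × 83.6) = 1996 N·s/m, so ζ = c/c_c = 409/1996 = 0.2049.
ω_d = ω_n√(1 − ζ²) = 11.94 × √(1 − 0.0420) = 11.68 rad/s.
f_d = ω_d/(2π) = 1.859 Hz.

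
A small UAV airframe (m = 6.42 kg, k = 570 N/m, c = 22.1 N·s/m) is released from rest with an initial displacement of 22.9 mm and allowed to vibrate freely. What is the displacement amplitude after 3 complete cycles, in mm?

0.690 mm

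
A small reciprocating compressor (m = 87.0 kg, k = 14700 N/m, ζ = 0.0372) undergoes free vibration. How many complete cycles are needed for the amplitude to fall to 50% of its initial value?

3 cycles

Logarithmic decrement δ = 2πζ/√(1 − ζ²) = 2π × 0.03720/√(1 − 0.00138) = 0.2339.
x_n/x₀ = e^(−nδ) ≤ 0.5; take ln: n ≥ ln(1/0.5)/δ = 0.6931/0.2339 = 2.963.
So 3 complete cycles are required.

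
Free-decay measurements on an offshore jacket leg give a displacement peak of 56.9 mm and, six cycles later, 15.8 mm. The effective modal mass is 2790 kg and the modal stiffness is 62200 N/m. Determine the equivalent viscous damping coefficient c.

895 N·s/m

Logarithmic decrement δ = (1/n)·ln(x₀/x_n) = (1/6)·ln(56.9/15.8) = (1/6)·ln(3.601) = 0.2135.
ζ = δ/√(4π² + δ²) = 0.2135/√(39.48 + 0.0456) = 0.2135/6.287 = 0.03397.
c = ζ · 2√(km) = 0.03397 × 2√(62200 × 2790) = 0.03397 × 26350 = 894.9 N·s/m.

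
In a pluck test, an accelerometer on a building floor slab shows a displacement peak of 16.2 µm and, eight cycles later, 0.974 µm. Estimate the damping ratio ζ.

0.0558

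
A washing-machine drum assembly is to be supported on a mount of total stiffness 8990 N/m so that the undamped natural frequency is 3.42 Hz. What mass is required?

19.5 kg

ω_n = 2πf_n = 2π × 3.42 = 21.49 rad/s.
m = k/ω_n² = 8990/21.49² = 8990/461.8 = 19.47 kg.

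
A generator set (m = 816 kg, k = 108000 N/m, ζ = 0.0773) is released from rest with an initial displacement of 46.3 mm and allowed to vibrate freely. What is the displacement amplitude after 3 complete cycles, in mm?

Logarithmic decrement δ = 2πζ/√(1 − ζ²) = 2π × 0.07730/√(1 − 0.00598) = 0.4871.
After n cycles, x_n/x₀ = e^(−nδ), so x_3 = 46.3 × e^(−3 × 0.4871) = 46.3 × 0.2319 = 10.74 mm.

10.7 mm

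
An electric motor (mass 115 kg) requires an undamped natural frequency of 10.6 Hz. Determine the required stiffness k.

ω_n = 2πf_n = 2π × 10.6 = 66.60 rad/s.
k = m·ω_n² = 115 × 66.60² = 115 × 4436 = 510100 N/m.

510000 N/m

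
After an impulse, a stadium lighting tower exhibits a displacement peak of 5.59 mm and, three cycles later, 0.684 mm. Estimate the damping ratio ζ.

Logarithmic decrement δ = (1/n)·ln(x₀/x_n) = (1/3)·ln(5.59/0.684) = (1/3)·ln(8.173) = 0.7003.
ζ = δ/√(4π² + δ²) = 0.7003/√(39.48 + 0.490) = 0.7003/6.322 = 0.1108.

0.111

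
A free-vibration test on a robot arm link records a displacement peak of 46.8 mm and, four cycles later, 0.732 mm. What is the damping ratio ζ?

Logarithmic decrement δ = (1/n)·ln(x₀/x_n) = (1/4)·ln(46.8/0.732) = (1/4)·ln(63.93) = 1.039.
ζ = δ/√(4π² + δ²) = 1.039/√(39.48 + 1.08) = 1.039/6.369 = 0.1632.

0.163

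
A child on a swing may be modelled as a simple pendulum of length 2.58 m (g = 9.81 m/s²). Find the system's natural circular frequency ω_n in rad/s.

1.95 rad/s

For a simple pendulum ω_n = √(g/L) = √(9.81/2.58) = √3.802 = 1.950 rad/s.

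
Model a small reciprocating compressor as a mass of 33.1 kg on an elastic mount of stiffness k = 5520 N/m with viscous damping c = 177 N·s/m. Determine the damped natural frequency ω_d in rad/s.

ω_n = √(k/m) = √(5520/33.1) = 12.91 rad/s.
Critical damping c_c = 2√(k·m) = 2√(5520 × 33.1) = 854.9 N·s/m, so ζ = c/c_c = 177/854.9 = 0.2070.
ω_d = ω_n√(1 − ζ²) = 12.91 × √(1 − 0.0429) = 12.63 rad/s.

12.6 rad/s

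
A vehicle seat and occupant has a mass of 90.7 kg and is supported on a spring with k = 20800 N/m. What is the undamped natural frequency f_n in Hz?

2.41 Hz

ω_n = √(k/m) = √(20800/90.7) = √229.3 = 15.14 rad/s.
f_n = ω_n/(2π) = 15.14/6.283 = 2.410 Hz.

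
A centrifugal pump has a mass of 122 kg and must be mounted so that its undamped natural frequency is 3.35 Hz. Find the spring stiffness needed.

ω_n = 2πf_n = 2π × 3.35 = 21.05 rad/s.
k = m·ω_n² = 122 × 21.05² = 122 × 443.0 = 54050 N/m.

54100 N/m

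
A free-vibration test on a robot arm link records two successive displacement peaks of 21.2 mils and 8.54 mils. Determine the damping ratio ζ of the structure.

Logarithmic decrement δ = (1/n)·ln(x₀/x_n) = (1/1)·ln(21.2/8.54) = (1/1)·ln(2.482) = 0.9092.
ζ = δ/√(4π² + δ²) = 0.9092/√(39.48 + 0.827) = 0.9092/6.349 = 0.1432.

0.143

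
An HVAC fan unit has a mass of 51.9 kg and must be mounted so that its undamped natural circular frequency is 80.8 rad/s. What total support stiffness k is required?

339000 N/m

k = m·ω_n² = 51.9 × 80.80² = 51.9 × 6529 = 338800 N/m.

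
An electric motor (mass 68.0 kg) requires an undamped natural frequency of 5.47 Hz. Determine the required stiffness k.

80300 N/m

ω_n = 2πf_n = 2π × 5.47 = 34.37 rad/s.
k = m·ω_n² = 68.0 × 34.37² = 68.0 × 1181 = 80320 N/m.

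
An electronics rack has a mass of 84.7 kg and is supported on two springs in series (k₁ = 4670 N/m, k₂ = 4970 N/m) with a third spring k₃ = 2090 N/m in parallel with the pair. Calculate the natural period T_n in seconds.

0.862 s

Series pair: k_s = k₁k₂/(k₁+k₂) = (4670)(4970)/(4670 + 4970) = 2408 N/m. In parallel with k₃: k_eq = 2408 + 2090 = 4498 N/m.
ω_n = √(k_eq/m) = √(4498/84.7) = √53.10 = 7.287 rad/s.
T_n = 2π/ω_n = 6.283/7.287 = 0.8622 s.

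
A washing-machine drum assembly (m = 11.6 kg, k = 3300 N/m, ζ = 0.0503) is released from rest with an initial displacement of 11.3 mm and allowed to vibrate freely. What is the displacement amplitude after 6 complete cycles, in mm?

1.69 mm

Logarithmic decrement δ = 2πζ/√(1 − ζ²) = 2π × 0.05030/√(1 − 0.00253) = 0.3164.
After n cycles, x_n/x₀ = e^(−nδ), so x_6 = 11.3 × e^(−6 × 0.3164) = 11.3 × 0.1498 = 1.692 mm.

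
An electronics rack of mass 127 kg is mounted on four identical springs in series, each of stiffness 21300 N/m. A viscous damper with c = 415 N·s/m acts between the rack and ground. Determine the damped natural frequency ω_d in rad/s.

Series springs: 1/k_eq = 4/21300, so k_eq = 21300/4 = 5325 N/m.
ω_n = √(k_eq/m) = √(5325/127) = 6.475 rad/s.
Critical damping c_c = 2√(k_eq·m) = 2√(5325 × 127) = 1645 N·s/m, so ζ = c/c_c = 415/1645 = 0.2523.
ω_d = ω_n√(1 − ζ²) = 6.475 × √(1 − 0.0637) = 6.266 rad/s.

6.27 rad/s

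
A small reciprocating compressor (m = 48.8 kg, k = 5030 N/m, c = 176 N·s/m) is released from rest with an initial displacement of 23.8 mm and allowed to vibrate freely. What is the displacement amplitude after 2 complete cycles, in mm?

2.46 mm

ζ = c/(2√(km)) = 176/(2√(5030 × 48.8)) = 176/990.9 = 0.1776.
Logarithmic decrement δ = 2πζ/√(1 − ζ²) = 2π × 0.1776/√(1 − 0.0315) = 1.134.
After n cycles, x_n/x₀ = e^(−nδ), so x_2 = 23.8 × e^(−2 × 1.134) = 23.8 × 0.1035 = 2.464 mm.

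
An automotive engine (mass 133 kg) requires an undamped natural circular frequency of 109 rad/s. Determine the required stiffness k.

k = m·ω_n² = 133 × 109.0² = 133 × 11880 = 1580000 N/m.

1580000 N/m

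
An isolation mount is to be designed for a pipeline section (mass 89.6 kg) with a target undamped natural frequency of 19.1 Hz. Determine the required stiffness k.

1290000 N/m

ω_n = 2πf_n = 2π × 19.1 = 120.0 rad/s.
k = m·ω_n² = 89.6 × 120.0² = 89.6 × 14400 = 1290000 N/m.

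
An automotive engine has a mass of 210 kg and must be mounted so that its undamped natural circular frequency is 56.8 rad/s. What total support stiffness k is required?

k = m·ω_n² = 210 × 56.80² = 210 × 3226 = 677500 N/m.

678000 N/m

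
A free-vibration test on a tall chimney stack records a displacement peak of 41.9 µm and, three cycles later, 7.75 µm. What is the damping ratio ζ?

0.0892

Logarithmic decrement δ = (1/n)·ln(x₀/x_n) = (1/3)·ln(41.9/7.75) = (1/3)·ln(5.406) = 0.5625.
ζ = δ/√(4π² + δ²) = 0.5625/√(39.48 + 0.316) = 0.5625/6.308 = 0.08917.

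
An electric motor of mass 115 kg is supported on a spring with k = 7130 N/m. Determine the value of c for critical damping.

c_c = 2√(k·m) = 2√(7130 × 115) = 2 × 905.5 = 1811 N·s/m.

1810 N·s/m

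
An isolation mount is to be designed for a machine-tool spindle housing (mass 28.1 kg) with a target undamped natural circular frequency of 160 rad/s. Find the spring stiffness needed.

k = m·ω_n² = 28.1 × 160.0² = 28.1 × 25600 = 719400 N/m.

719000 N/m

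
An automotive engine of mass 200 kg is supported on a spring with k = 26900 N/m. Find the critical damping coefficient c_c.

4640 N·s/m

c_c = 2√(k·m) = 2√(26900 × 200) = 2 × 2319 = 4639 N·s/m.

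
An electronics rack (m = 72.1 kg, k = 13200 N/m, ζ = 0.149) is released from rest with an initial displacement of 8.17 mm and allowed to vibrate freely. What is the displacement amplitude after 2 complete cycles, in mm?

1.23 mm

Logarithmic decrement δ = 2πζ/√(1 − ζ²) = 2π × 0.1490/√(1 − 0.0222) = 0.9468.
After n cycles, x_n/x₀ = e^(−nδ), so x_2 = 8.17 × e^(−2 × 0.9468) = 8.17 × 0.1505 = 1.230 mm.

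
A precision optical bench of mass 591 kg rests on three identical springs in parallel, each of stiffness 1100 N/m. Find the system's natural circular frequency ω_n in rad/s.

Parallel springs add: k_eq = 3 × 1100 = 3300 N/m.
ω_n = √(k_eq/m) = √(3300/591) = √5.584 = 2.363 rad/s.

2.36 rad/s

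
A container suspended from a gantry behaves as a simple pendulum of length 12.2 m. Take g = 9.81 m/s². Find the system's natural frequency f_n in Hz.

For a simple pendulum ω_n = √(g/L) = √(9.81/12.2) = √0.8041 = 0.8967 rad/s.
f_n = ω_n/(2π) = 0.8967/6.283 = 0.1427 Hz.

0.143 Hz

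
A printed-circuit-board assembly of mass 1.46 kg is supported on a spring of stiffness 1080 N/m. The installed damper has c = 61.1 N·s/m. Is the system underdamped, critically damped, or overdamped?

underdamped

c_c = 2√(k·m) = 79.42 N·s/m; ζ = c/c_c = 61.1/79.42 = 0.769.
Since ζ < 1 the system is underdamped.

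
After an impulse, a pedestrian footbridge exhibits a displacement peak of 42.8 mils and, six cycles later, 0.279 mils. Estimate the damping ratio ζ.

Logarithmic decrement δ = (1/n)·ln(x₀/x_n) = (1/6)·ln(42.8/0.279) = (1/6)·ln(153.4) = 0.8388.
ζ = δ/√(4π² + δ²) = 0.8388/√(39.48 + 0.704) = 0.8388/6.339 = 0.1323.

0.132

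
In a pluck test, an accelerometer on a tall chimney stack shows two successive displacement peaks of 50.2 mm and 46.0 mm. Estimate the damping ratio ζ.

0.0139

Logarithmic decrement δ = (1/n)·ln(x₀/x_n) = (1/1)·ln(50.2/46.0) = (1/1)·ln(1.091) = 0.08737.
ζ = δ/√(4π² + δ²) = 0.08737/√(39.48 + 0.00763) = 0.08737/6.284 = 0.01390.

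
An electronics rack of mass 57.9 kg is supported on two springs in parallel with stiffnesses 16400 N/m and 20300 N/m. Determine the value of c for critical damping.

2920 N·s/m

Parallel springs add: k_eq = 16400 + 20300 = 36700 N/m.
c_c = 2√(k_eq·m) = 2√(36700 × 57.9) = 2 × 1458 = 2915 N·s/m.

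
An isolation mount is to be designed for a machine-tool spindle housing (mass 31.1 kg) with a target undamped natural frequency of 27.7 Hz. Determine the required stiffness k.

ω_n = 2πf_n = 2π × 27.7 = 174.0 rad/s.
k = m·ω_n² = 31.1 × 174.0² = 31.1 × 30290 = 942100 N/m.

942000 N/m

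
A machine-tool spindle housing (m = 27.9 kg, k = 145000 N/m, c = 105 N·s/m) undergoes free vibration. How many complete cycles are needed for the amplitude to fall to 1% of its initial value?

29 cycles

ζ = c/(2√(km)) = 105/(2√(145000 × 27.9)) = 105/4023 = 0.02610.
Logarithmic decrement δ = 2πζ/√(1 − ζ²) = 2π × 0.02610/√(1 − 0.000681) = 0.1641.
x_n/x₀ = e^(−nδ) ≤ 0.01; take ln: n ≥ ln(1/0.01)/δ = 4.605/0.1641 = 28.07.
So 29 complete cycles are required.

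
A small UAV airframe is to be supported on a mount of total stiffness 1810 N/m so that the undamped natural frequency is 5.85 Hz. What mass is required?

1.34 kg

ω_n = 2πf_n = 2π × 5.85 = 36.76 rad/s.
m = k/ω_n² = 1810/36.76² = 1810/1351 = 1.340 kg.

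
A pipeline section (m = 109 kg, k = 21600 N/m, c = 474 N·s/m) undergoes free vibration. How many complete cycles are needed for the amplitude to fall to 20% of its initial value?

ζ = c/(2√(km)) = 474/(2√(21600 × 109)) = 474/3069 = 0.1545.
Logarithmic decrement δ = 2πζ/√(1 − ζ²) = 2π × 0.1545/√(1 − 0.0239) = 0.9823.
x_n/x₀ = e^(−nδ) ≤ 0.2; take ln: n ≥ ln(1/0.2)/δ = 1.609/0.9823 = 1.638.
So 2 complete cycles are required.

2 cycles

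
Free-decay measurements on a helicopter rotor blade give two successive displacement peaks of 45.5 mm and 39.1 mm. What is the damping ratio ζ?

0.0241

Logarithmic decrement δ = (1/n)·ln(x₀/x_n) = (1/1)·ln(45.5/39.1) = (1/1)·ln(1.164) = 0.1516.
ζ = δ/√(4π² + δ²) = 0.1516/√(39.48 + 0.0230) = 0.1516/6.285 = 0.02412.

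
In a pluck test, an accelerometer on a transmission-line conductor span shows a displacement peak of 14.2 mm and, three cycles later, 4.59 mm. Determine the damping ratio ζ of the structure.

0.0598

Logarithmic decrement δ = (1/n)·ln(x₀/x_n) = (1/3)·ln(14.2/4.59) = (1/3)·ln(3.094) = 0.3765.
ζ = δ/√(4π² + δ²) = 0.3765/√(39.48 + 0.142) = 0.3765/6.294 = 0.05981.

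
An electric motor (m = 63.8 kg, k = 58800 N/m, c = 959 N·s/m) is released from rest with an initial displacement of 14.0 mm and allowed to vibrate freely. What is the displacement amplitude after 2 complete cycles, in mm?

ζ = c/(2√(km)) = 959/(2√(58800 × 63.8)) = 959/3874 = 0.2476.
Logarithmic decrement δ = 2πζ/√(1 − ζ²) = 2π × 0.2476/√(1 − 0.0613) = 1.605.
After n cycles, x_n/x₀ = e^(−nδ), so x_2 = 14.0 × e^(−2 × 1.605) = 14.0 × 0.04032 = 0.5645 mm.

0.564 mm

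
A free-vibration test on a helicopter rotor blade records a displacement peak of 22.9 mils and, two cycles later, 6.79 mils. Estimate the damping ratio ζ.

0.0963

Logarithmic decrement δ = (1/n)·ln(x₀/x_n) = (1/2)·ln(22.9/6.79) = (1/2)·ln(3.373) = 0.6078.
ζ = δ/√(4π² + δ²) = 0.6078/√(39.48 + 0.369) = 0.6078/6.313 = 0.09629.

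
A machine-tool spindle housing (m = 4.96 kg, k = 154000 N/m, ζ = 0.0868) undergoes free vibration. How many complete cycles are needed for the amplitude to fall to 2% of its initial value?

8 cycles

Logarithmic decrement δ = 2πζ/√(1 − ζ²) = 2π × 0.08680/√(1 − 0.00753) = 0.5474.
x_n/x₀ = e^(−nδ) ≤ 0.02; take ln: n ≥ ln(1/0.02)/δ = 3.912/0.5474 = 7.146.
So 8 complete cycles are required.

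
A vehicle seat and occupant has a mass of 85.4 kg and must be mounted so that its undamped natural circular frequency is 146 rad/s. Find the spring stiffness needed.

1820000 N/m

k = m·ω_n² = 85.4 × 146.0² = 85.4 × 21320 = 1820000 N/m.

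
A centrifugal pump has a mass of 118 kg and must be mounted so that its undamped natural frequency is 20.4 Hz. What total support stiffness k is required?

1940000 N/m

ω_n = 2πf_n = 2π × 20.4 = 128.2 rad/s.
k = m·ω_n² = 118 × 128.2² = 118 × 16430 = 1939000 N/m.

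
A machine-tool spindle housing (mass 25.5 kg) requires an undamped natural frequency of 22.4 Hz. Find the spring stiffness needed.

ω_n = 2πf_n = 2π × 22.4 = 140.7 rad/s.
k = m·ω_n² = 25.5 × 140.7² = 25.5 × 19810 = 505100 N/m.

505000 N/m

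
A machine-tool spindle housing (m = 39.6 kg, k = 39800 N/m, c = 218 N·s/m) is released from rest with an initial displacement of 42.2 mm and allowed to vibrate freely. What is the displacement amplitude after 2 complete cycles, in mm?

ζ = c/(2√(km)) = 218/(2√(39800 × 39.6)) = 218/2511 = 0.08682.
Logarithmic decrement δ = 2πζ/√(1 − ζ²) = 2π × 0.08682/√(1 − 0.00754) = 0.5476.
After n cycles, x_n/x₀ = e^(−nδ), so x_2 = 42.2 × e^(−2 × 0.5476) = 42.2 × 0.3345 = 14.11 mm.

14.1 mm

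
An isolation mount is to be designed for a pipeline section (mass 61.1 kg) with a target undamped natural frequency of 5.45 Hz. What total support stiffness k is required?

71600 N/m

ω_n = 2πf_n = 2π × 5.45 = 34.24 rad/s.
k = m·ω_n² = 61.1 × 34.24² = 61.1 × 1173 = 71650 N/m.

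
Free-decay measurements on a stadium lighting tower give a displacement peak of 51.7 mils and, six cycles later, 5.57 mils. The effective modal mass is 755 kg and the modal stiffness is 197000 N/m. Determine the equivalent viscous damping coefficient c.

1440 N·s/m

Logarithmic decrement δ = (1/n)·ln(x₀/x_n) = (1/6)·ln(51.7/5.57) = (1/6)·ln(9.282) = 0.3713.
ζ = δ/√(4π² + δ²) = 0.3713/√(39.48 + 0.138) = 0.3713/6.294 = 0.05900.
c = ζ · 2√(km) = 0.05900 × 2√(197000 × 755) = 0.05900 × 24390 = 1439 N·s/m.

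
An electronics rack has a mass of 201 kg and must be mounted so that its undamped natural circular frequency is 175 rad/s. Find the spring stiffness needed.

6160000 N/m

k = m·ω_n² = 201 × 175.0² = 201 × 30620 = 6156000 N/m.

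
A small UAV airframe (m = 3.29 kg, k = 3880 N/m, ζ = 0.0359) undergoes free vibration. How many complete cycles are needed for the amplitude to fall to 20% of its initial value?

Logarithmic decrement δ = 2πζ/√(1 − ζ²) = 2π × 0.03590/√(1 − 0.00129) = 0.2257.
x_n/x₀ = e^(−nδ) ≤ 0.2; take ln: n ≥ ln(1/0.2)/δ = 1.609/0.2257 = 7.130.
So 8 complete cycles are required.

8 cycles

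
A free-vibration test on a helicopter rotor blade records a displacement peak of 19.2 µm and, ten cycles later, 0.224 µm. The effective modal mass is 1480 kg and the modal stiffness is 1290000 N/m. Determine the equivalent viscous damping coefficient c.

6180 N·s/m

Logarithmic decrement δ = (1/n)·ln(x₀/x_n) = (1/10)·ln(19.2/0.224) = (1/10)·ln(85.71) = 0.4451.
ζ = δ/√(4π² + δ²) = 0.4451/√(39.48 + 0.198) = 0.4451/6.299 = 0.07066.
c = ζ · 2√(km) = 0.07066 × 2√(1290000 × 1480) = 0.07066 × 87390 = 6175 N·s/m.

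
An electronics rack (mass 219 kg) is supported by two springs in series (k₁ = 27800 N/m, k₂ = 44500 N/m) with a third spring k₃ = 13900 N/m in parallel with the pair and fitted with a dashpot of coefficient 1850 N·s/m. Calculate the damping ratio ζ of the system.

0.355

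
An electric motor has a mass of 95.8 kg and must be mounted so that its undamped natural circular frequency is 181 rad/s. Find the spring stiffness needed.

3140000 N/m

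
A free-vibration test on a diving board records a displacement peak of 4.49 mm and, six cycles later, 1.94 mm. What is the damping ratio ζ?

Logarithmic decrement δ = (1/n)·ln(x₀/x_n) = (1/6)·ln(4.49/1.94) = (1/6)·ln(2.314) = 0.1399.
ζ = δ/√(4π² + δ²) = 0.1399/√(39.48 + 0.0196) = 0.1399/6.285 = 0.02225.

0.0223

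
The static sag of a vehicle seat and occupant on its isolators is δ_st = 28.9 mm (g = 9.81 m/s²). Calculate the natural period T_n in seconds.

0.341 s

ω_n = √(g/δ_st) = √(9.81/0.0289) = √339.4 = 18.42 rad/s.
T_n = 2π/ω_n = 6.283/18.42 = 0.3410 s.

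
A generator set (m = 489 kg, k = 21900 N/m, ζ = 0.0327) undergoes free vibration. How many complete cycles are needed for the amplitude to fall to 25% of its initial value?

7 cycles

Logarithmic decrement δ = 2πζ/√(1 − ζ²) = 2π × 0.03270/√(1 − 0.00107) = 0.2056.
x_n/x₀ = e^(−nδ) ≤ 0.25; take ln: n ≥ ln(1/0.25)/δ = 1.386/0.2056 = 6.744.
So 7 complete cycles are required.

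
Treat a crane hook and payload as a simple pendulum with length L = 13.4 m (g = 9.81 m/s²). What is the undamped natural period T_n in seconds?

7.34 s

For a simple pendulum ω_n = √(g/L) = √(9.81/13.4) = √0.7321 = 0.8556 rad/s.
T_n = 2π/ω_n = 6.283/0.8556 = 7.343 s.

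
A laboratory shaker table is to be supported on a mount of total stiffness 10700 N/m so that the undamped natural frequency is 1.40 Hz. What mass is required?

138 kg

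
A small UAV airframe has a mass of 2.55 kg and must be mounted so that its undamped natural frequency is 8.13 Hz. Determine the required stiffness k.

6650 N/m

ω_n = 2πf_n = 2π × 8.13 = 51.08 rad/s.
k = m·ω_n² = 2.55 × 51.08² = 2.55 × 2609 = 6654 N/m.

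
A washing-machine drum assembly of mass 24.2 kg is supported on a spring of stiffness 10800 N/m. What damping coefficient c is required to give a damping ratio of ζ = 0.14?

143 N·s/m

c_c = 2√(k·m) = 2√(10800 × 24.2) = 1022 N·s/m.
c = ζ·c_c = 0.14 × 1022 = 143.1 N·s/m.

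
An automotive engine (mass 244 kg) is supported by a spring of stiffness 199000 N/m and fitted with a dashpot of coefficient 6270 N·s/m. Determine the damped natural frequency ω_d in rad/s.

25.5 rad/s

ω_n = √(k/m) = √(199000/244) = 28.56 rad/s.
Critical damping c_c = 2√(k·m) = 2√(199000 × 244) = 13940 N·s/m, so ζ = c/c_c = 6270/13940 = 0.4499.
ω_d = ω_n√(1 − ζ²) = 28.56 × √(1 − 0.202) = 25.50 rad/s.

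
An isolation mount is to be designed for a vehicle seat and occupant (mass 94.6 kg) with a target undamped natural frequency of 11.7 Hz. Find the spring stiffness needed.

ω_n = 2πf_n = 2π × 11.7 = 73.51 rad/s.
k = m·ω_n² = 94.6 × 73.51² = 94.6 × 5404 = 511200 N/m.

511000 N/m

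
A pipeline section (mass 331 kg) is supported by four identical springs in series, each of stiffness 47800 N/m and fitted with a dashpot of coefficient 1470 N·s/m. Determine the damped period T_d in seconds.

Series springs: 1/k_eq = 4/47800, so k_eq = 47800/4 = 11950 N/m.
ω_n = √(k_eq/m) = √(11950/331) = 6.009 rad/s.
Critical damping c_c = 2√(k_eq·m) = 2√(11950 × 331) = 3978 N·s/m, so ζ = c/c_c = 1470/3978 = 0.3696.
ω_d = ω_n√(1 − ζ²) = 6.009 × √(1 − 0.137) = 5.583 rad/s.
T_d = 2π/ω_d = 1.125 s.

1.13 s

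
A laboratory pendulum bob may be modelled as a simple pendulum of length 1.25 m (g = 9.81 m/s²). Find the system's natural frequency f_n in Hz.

0.446 Hz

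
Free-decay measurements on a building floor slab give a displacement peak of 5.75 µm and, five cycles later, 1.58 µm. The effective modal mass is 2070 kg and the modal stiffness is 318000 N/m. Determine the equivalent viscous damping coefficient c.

2110 N·s/m

Logarithmic decrement δ = (1/n)·ln(x₀/x_n) = (1/5)·ln(5.75/1.58) = (1/5)·ln(3.639) = 0.2584.
ζ = δ/√(4π² + δ²) = 0.2584/√(39.48 + 0.0667) = 0.2584/6.288 = 0.04108.
c = ζ · 2√(km) = 0.04108 × 2√(318000 × 2070) = 0.04108 × 51310 = 2108 N·s/m.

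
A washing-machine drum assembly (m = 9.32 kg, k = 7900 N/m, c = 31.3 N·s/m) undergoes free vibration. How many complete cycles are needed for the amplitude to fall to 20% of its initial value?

ζ = c/(2√(km)) = 31.3/(2√(7900 × 9.32)) = 31.3/542.7 = 0.05768.
Logarithmic decrement δ = 2πζ/√(1 − ζ²) = 2π × 0.05768/√(1 − 0.00333) = 0.3630.
x_n/x₀ = e^(−nδ) ≤ 0.2; take ln: n ≥ ln(1/0.2)/δ = 1.609/0.3630 = 4.434.
So 5 complete cycles are required.

5 cycles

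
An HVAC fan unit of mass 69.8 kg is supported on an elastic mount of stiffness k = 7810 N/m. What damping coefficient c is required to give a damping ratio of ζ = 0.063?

93.0 N·s/m

c_c = 2√(k·m) = 2√(7810 × 69.8) = 1477 N·s/m.
c = ζ·c_c = 0.063 × 1477 = 93.03 N·s/m.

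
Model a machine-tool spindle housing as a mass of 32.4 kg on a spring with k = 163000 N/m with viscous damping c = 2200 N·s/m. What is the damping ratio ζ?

0.479

ω_n = √(k/m) = √(163000/32.4) = 70.93 rad/s.
Critical damping c_c = 2√(k·m) = 2√(163000 × 32.4) = 4596 N·s/m, so ζ = c/c_c = 2200/4596 = 0.4787.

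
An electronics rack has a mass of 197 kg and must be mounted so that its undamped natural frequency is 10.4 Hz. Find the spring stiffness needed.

ω_n = 2πf_n = 2π × 10.4 = 65.35 rad/s.
k = m·ω_n² = 197 × 65.35² = 197 × 4270 = 841200 N/m.

841000 N/m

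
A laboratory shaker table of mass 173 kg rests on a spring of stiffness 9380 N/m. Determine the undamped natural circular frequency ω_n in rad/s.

ω_n = √(k/m) = √(9380/173) = √54.22 = 7.363 rad/s.

7.36 rad/s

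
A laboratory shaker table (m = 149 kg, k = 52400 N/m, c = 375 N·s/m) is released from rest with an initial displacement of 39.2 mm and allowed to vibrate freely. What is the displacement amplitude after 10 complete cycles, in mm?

ζ = c/(2√(km)) = 375/(2√(52400 × 149)) = 375/5588 = 0.06710.
Logarithmic decrement δ = 2πζ/√(1 − ζ²) = 2π × 0.06710/√(1 − 0.00450) = 0.4226.
After n cycles, x_n/x₀ = e^(−nδ), so x_10 = 39.2 × e^(−10 × 0.4226) = 39.2 × 0.01461 = 0.5729 mm.

0.573 mm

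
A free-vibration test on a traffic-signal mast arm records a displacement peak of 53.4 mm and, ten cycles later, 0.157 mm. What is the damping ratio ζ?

0.0924

Logarithmic decrement δ = (1/n)·ln(x₀/x_n) = (1/10)·ln(53.4/0.157) = (1/10)·ln(340.1) = 0.5829.
ζ = δ/√(4π² + δ²) = 0.5829/√(39.48 + 0.340) = 0.5829/6.310 = 0.09238.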